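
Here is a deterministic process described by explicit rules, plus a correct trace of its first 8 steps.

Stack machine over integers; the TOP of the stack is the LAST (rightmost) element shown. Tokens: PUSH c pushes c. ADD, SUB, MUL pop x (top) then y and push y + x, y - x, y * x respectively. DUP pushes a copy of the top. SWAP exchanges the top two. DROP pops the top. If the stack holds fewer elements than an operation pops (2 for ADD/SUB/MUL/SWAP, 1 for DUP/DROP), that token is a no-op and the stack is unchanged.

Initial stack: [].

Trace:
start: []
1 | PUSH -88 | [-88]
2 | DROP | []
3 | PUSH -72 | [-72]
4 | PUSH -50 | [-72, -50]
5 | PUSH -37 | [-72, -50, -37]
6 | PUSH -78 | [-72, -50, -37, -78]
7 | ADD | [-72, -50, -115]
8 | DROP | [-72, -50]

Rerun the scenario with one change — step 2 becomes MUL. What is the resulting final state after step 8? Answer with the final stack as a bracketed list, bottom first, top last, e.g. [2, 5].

(re-executing from step 2 with the substitution; state before step 2: [-88])
2 | MUL | [-88]
3 | PUSH -72 | [-88, -72]
4 | PUSH -50 | [-88, -72, -50]
5 | PUSH -37 | [-88, -72, -50, -37]
6 | PUSH -78 | [-88, -72, -50, -37, -78]
7 | ADD | [-88, -72, -50, -115]
8 | DROP | [-88, -72, -50]

[-88, -72, -50]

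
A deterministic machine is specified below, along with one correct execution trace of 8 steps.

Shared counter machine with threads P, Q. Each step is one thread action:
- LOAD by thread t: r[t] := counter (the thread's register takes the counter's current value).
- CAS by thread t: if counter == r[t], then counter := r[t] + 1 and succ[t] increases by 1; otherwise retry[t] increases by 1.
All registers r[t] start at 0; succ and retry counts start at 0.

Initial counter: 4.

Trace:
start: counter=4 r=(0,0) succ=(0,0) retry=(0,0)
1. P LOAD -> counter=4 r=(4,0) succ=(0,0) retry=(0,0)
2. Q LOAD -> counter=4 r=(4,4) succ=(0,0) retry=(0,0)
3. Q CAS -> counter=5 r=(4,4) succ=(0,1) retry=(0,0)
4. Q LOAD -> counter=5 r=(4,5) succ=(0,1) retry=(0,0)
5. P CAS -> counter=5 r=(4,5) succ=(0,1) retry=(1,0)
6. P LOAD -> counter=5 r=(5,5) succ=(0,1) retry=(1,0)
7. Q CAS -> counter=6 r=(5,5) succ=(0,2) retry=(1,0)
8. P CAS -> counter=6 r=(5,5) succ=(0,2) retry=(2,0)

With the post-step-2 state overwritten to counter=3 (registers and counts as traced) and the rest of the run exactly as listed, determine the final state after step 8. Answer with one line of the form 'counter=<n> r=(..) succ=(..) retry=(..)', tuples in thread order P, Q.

counter=4 r=(3,3) succ=(0,1) retry=(2,1)

state after step 2 := counter=3 r=(4,4) succ=(0,0) retry=(0,0)
3. Q CAS -> counter=3 r=(4,4) succ=(0,0) retry=(0,1)
4. Q LOAD -> counter=3 r=(4,3) succ=(0,0) retry=(0,1)
5. P CAS -> counter=3 r=(4,3) succ=(0,0) retry=(1,1)
6. P LOAD -> counter=3 r=(3,3) succ=(0,0) retry=(1,1)
7. Q CAS -> counter=4 r=(3,3) succ=(0,1) retry=(1,1)
8. P CAS -> counter=4 r=(3,3) succ=(0,1) retry=(2,1)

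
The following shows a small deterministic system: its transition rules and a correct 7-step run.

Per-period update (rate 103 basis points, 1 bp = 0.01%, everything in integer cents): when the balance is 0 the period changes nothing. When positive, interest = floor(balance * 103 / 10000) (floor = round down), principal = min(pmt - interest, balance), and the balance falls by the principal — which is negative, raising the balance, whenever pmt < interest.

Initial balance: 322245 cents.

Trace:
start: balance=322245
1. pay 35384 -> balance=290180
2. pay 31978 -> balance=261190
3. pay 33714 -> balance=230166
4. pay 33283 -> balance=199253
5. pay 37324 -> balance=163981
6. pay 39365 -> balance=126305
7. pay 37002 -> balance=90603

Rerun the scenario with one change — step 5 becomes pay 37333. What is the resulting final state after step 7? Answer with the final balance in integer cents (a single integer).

(re-executing from step 5 with the substitution; state before step 5: balance=199253)
5. pay 37333 -> balance=163972
6. pay 39365 -> balance=126295
7. pay 37002 -> balance=90593

90593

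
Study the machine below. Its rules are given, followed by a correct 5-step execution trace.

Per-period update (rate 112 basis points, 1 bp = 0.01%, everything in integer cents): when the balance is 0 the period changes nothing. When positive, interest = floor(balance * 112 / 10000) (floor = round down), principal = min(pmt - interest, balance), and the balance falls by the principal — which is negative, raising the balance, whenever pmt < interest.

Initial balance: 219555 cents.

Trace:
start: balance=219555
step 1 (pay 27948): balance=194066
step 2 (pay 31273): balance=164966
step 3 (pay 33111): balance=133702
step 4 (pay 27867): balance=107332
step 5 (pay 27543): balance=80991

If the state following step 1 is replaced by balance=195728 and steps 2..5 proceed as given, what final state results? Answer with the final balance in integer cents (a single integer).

state after step 1 := balance=195728
step 2 (pay 31273): balance=166647
step 3 (pay 33111): balance=135402
step 4 (pay 27867): balance=109051
step 5 (pay 27543): balance=82729

82729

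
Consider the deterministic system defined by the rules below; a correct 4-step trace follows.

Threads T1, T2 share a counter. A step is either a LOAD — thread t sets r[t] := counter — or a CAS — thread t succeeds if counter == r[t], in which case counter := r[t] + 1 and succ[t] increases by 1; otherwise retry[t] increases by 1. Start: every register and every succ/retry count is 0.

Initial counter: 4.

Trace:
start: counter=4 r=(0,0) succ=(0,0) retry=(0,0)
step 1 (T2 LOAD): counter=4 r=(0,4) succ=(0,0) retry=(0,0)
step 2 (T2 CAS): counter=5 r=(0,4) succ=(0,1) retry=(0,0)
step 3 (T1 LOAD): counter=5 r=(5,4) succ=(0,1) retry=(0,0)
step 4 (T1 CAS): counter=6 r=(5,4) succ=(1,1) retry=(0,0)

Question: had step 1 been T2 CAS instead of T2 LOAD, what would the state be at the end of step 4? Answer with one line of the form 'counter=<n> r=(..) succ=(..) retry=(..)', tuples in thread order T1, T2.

(re-executing from step 1 with the substitution; state before step 1: counter=4 r=(0,0) succ=(0,0) retry=(0,0))
step 1 (T2 CAS): counter=4 r=(0,0) succ=(0,0) retry=(0,1)
step 2 (T2 CAS): counter=4 r=(0,0) succ=(0,0) retry=(0,2)
step 3 (T1 LOAD): counter=4 r=(4,0) succ=(0,0) retry=(0,2)
step 4 (T1 CAS): counter=5 r=(4,0) succ=(1,0) retry=(0,2)

counter=5 r=(4,0) succ=(1,0) retry=(0,2)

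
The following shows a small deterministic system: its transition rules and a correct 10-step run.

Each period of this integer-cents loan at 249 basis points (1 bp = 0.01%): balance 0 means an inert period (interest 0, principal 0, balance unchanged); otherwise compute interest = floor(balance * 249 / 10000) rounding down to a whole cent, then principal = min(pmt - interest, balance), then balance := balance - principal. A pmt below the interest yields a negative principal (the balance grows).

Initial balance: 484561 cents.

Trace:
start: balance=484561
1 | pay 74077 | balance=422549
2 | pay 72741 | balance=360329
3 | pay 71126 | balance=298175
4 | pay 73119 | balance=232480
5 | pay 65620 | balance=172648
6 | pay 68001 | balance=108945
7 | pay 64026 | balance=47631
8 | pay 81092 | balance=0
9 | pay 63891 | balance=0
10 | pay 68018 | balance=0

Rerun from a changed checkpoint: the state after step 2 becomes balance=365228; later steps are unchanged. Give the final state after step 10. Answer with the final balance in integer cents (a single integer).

0

state after step 2 := balance=365228
3 | pay 71126 | balance=303196
4 | pay 73119 | balance=237626
5 | pay 65620 | balance=177922
6 | pay 68001 | balance=114351
7 | pay 64026 | balance=53172
8 | pay 81092 | balance=0
9 | pay 63891 | balance=0
10 | pay 68018 | balance=0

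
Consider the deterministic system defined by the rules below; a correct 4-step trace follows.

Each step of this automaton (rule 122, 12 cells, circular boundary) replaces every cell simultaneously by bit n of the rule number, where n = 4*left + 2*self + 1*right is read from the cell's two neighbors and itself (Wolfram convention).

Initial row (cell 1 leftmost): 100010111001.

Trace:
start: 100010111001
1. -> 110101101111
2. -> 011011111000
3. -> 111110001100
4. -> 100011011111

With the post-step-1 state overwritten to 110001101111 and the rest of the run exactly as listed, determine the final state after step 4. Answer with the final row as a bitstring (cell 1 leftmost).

state after step 1 := 110001101111
2. -> 011011111000
3. -> 111110001100
4. -> 100011011111

100011011111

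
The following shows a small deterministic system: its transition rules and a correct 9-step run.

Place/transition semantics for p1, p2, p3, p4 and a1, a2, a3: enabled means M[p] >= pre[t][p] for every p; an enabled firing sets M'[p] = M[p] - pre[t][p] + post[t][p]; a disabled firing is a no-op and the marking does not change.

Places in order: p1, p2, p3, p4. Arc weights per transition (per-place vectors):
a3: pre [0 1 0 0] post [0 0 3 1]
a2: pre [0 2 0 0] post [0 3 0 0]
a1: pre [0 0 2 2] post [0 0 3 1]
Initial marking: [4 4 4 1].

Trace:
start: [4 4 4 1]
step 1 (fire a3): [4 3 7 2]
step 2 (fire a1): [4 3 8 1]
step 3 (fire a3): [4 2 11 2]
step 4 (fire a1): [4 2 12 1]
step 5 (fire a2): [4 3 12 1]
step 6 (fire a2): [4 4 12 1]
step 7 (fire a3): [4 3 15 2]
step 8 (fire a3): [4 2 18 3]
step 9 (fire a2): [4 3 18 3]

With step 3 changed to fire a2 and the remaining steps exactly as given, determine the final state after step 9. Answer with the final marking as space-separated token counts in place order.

(re-executing from step 3 with the substitution; state before step 3: [4 3 8 1])
step 3 (fire a2): [4 4 8 1]
step 4 (fire a1): [4 4 8 1]
step 5 (fire a2): [4 5 8 1]
step 6 (fire a2): [4 6 8 1]
step 7 (fire a3): [4 5 11 2]
step 8 (fire a3): [4 4 14 3]
step 9 (fire a2): [4 5 14 3]

4 5 14 3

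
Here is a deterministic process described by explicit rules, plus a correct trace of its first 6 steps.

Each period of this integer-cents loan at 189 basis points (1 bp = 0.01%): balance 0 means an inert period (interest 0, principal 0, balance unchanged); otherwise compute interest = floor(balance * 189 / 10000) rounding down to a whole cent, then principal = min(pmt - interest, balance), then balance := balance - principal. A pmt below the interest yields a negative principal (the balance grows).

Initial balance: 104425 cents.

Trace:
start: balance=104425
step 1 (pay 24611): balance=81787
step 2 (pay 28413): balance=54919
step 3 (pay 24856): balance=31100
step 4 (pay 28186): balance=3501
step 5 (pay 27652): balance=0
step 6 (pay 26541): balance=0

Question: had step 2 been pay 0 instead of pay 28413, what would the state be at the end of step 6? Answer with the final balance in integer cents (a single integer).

(re-executing from step 2 with the substitution; state before step 2: balance=81787)
step 2 (pay 0): balance=83332
step 3 (pay 24856): balance=60050
step 4 (pay 28186): balance=32998
step 5 (pay 27652): balance=5969
step 6 (pay 26541): balance=0

0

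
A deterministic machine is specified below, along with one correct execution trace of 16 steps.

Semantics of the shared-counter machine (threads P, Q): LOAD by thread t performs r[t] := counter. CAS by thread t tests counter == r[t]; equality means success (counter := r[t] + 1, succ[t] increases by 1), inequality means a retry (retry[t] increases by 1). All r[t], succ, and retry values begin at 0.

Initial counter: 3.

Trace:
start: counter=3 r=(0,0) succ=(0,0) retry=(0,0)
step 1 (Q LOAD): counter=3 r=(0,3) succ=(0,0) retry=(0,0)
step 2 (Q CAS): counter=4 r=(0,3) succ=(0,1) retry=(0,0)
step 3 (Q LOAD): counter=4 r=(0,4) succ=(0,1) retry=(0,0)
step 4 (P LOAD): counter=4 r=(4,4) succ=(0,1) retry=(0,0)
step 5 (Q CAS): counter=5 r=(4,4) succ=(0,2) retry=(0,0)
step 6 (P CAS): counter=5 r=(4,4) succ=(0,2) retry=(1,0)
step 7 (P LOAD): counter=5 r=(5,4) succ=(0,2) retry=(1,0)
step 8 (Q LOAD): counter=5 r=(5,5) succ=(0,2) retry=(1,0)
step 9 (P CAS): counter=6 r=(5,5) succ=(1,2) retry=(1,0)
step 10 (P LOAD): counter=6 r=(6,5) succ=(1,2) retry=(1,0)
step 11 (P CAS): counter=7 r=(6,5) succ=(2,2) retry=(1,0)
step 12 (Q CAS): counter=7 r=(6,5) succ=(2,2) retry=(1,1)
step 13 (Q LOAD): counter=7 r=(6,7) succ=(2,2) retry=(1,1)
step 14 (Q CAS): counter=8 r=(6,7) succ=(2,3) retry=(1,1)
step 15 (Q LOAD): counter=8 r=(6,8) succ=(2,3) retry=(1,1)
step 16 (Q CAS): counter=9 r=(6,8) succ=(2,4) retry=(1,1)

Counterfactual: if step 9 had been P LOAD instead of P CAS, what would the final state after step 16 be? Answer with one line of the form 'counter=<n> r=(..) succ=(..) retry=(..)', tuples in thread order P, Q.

counter=8 r=(5,7) succ=(1,4) retry=(1,1)

(re-executing from step 9 with the substitution; state before step 9: counter=5 r=(5,5) succ=(0,2) retry=(1,0))
step 9 (P LOAD): counter=5 r=(5,5) succ=(0,2) retry=(1,0)
step 10 (P LOAD): counter=5 r=(5,5) succ=(0,2) retry=(1,0)
step 11 (P CAS): counter=6 r=(5,5) succ=(1,2) retry=(1,0)
step 12 (Q CAS): counter=6 r=(5,5) succ=(1,2) retry=(1,1)
step 13 (Q LOAD): counter=6 r=(5,6) succ=(1,2) retry=(1,1)
step 14 (Q CAS): counter=7 r=(5,6) succ=(1,3) retry=(1,1)
step 15 (Q LOAD): counter=7 r=(5,7) succ=(1,3) retry=(1,1)
step 16 (Q CAS): counter=8 r=(5,7) succ=(1,4) retry=(1,1)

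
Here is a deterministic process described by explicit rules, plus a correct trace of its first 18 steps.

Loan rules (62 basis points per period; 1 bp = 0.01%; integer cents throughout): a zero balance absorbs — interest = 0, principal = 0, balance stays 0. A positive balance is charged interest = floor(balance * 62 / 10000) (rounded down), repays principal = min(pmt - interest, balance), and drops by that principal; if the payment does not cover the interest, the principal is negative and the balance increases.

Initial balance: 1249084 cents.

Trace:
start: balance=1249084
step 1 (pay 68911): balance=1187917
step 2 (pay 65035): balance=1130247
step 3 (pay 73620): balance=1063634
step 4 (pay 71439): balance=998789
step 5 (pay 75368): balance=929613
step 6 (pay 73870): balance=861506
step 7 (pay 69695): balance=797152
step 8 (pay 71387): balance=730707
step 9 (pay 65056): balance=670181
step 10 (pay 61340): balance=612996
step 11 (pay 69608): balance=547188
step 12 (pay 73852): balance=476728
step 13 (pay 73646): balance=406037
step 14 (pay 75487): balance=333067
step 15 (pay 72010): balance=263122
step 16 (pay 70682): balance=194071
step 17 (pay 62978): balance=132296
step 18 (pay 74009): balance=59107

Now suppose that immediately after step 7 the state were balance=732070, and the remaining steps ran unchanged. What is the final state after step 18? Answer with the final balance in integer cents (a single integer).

0

state after step 7 := balance=732070
step 8 (pay 71387): balance=665221
step 9 (pay 65056): balance=604289
step 10 (pay 61340): balance=546695
step 11 (pay 69608): balance=480476
step 12 (pay 73852): balance=409602
step 13 (pay 73646): balance=338495
step 14 (pay 75487): balance=265106
step 15 (pay 72010): balance=194739
step 16 (pay 70682): balance=125264
step 17 (pay 62978): balance=63062
step 18 (pay 74009): balance=0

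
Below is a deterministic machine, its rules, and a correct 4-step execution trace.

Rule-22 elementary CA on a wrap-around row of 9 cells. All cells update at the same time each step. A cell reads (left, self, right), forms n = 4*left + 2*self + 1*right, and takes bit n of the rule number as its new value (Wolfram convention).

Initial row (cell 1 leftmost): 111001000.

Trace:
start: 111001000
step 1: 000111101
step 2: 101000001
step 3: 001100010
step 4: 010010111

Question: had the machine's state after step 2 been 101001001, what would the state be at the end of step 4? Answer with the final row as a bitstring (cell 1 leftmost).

state after step 2 := 101001001
step 3: 001111110
step 4: 010000001

010000001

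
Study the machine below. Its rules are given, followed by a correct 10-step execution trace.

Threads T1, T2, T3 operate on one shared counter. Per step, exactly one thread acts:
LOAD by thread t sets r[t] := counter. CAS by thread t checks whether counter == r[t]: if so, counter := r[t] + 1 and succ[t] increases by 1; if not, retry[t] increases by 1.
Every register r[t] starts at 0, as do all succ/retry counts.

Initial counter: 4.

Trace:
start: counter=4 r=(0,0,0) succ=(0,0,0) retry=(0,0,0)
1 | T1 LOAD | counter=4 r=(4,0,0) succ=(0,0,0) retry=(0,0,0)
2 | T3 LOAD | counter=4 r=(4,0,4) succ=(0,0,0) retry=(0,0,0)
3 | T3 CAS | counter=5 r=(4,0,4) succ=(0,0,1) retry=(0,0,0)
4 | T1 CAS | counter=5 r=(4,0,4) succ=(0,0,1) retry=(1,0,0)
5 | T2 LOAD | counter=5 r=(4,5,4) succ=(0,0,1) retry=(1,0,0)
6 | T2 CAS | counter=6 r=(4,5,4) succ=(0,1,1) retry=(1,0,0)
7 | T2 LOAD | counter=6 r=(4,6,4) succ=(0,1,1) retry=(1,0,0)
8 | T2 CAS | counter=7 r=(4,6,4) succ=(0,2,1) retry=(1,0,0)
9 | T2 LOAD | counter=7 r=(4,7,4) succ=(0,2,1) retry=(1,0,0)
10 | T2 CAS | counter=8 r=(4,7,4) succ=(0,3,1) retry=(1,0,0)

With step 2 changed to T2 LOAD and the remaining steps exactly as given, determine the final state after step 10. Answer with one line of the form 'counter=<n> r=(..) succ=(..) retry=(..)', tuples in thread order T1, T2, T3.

(re-executing from step 2 with the substitution; state before step 2: counter=4 r=(4,0,0) succ=(0,0,0) retry=(0,0,0))
2 | T2 LOAD | counter=4 r=(4,4,0) succ=(0,0,0) retry=(0,0,0)
3 | T3 CAS | counter=4 r=(4,4,0) succ=(0,0,0) retry=(0,0,1)
4 | T1 CAS | counter=5 r=(4,4,0) succ=(1,0,0) retry=(0,0,1)
5 | T2 LOAD | counter=5 r=(4,5,0) succ=(1,0,0) retry=(0,0,1)
6 | T2 CAS | counter=6 r=(4,5,0) succ=(1,1,0) retry=(0,0,1)
7 | T2 LOAD | counter=6 r=(4,6,0) succ=(1,1,0) retry=(0,0,1)
8 | T2 CAS | counter=7 r=(4,6,0) succ=(1,2,0) retry=(0,0,1)
9 | T2 LOAD | counter=7 r=(4,7,0) succ=(1,2,0) retry=(0,0,1)
10 | T2 CAS | counter=8 r=(4,7,0) succ=(1,3,0) retry=(0,0,1)

counter=8 r=(4,7,0) succ=(1,3,0) retry=(0,0,1)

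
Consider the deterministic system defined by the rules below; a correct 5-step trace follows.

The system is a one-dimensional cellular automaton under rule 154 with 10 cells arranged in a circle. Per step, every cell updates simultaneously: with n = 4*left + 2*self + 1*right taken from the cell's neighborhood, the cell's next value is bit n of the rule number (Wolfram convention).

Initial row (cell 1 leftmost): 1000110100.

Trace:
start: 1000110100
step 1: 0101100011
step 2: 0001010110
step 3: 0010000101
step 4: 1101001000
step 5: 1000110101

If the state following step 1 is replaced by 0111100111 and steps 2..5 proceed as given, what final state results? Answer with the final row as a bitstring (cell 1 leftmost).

state after step 1 := 0111100111
step 2: 0111011110
step 3: 1110011101
step 4: 1101111001
step 5: 1001110111

1001110111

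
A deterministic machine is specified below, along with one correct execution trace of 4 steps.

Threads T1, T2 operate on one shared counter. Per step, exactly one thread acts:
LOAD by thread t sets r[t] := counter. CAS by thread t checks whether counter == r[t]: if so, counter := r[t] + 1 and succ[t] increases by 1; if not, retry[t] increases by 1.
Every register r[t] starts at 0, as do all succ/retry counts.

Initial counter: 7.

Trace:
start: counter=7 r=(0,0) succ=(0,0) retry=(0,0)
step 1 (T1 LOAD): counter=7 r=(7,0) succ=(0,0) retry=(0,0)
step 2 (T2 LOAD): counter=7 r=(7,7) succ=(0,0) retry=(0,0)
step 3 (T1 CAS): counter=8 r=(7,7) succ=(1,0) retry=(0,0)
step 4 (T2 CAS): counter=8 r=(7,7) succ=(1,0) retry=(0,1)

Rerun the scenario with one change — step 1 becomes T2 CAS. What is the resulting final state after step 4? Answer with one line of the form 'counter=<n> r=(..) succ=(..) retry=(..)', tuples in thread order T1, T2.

counter=8 r=(0,7) succ=(0,1) retry=(1,1)

(re-executing from step 1 with the substitution; state before step 1: counter=7 r=(0,0) succ=(0,0) retry=(0,0))
step 1 (T2 CAS): counter=7 r=(0,0) succ=(0,0) retry=(0,1)
step 2 (T2 LOAD): counter=7 r=(0,7) succ=(0,0) retry=(0,1)
step 3 (T1 CAS): counter=7 r=(0,7) succ=(0,0) retry=(1,1)
step 4 (T2 CAS): counter=8 r=(0,7) succ=(0,1) retry=(1,1)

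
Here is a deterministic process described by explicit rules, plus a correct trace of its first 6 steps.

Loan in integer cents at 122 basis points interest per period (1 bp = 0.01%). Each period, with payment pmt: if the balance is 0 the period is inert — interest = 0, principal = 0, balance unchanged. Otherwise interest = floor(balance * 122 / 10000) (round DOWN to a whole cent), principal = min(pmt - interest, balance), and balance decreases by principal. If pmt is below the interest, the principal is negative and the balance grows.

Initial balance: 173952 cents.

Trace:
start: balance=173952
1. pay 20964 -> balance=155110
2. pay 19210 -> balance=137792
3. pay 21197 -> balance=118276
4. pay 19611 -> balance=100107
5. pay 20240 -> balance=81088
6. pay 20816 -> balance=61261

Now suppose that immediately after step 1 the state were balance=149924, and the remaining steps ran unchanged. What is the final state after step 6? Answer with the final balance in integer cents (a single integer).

55751

state after step 1 := balance=149924
2. pay 19210 -> balance=132543
3. pay 21197 -> balance=112963
4. pay 19611 -> balance=94730
5. pay 20240 -> balance=75645
6. pay 20816 -> balance=55751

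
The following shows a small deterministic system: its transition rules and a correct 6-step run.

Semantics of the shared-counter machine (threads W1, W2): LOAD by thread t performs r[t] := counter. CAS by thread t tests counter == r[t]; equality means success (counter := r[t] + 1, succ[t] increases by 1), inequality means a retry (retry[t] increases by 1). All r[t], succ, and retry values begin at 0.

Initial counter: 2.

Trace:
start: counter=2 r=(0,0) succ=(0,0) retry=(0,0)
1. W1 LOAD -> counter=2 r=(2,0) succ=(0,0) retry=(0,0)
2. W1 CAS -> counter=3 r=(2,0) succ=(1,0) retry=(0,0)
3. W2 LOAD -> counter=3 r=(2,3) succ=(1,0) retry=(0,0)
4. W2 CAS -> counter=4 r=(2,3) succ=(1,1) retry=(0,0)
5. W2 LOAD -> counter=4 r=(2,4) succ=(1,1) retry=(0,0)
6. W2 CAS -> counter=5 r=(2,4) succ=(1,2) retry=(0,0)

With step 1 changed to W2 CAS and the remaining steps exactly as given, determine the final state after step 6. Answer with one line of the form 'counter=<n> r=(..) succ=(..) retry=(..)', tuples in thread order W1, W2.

(re-executing from step 1 with the substitution; state before step 1: counter=2 r=(0,0) succ=(0,0) retry=(0,0))
1. W2 CAS -> counter=2 r=(0,0) succ=(0,0) retry=(0,1)
2. W1 CAS -> counter=2 r=(0,0) succ=(0,0) retry=(1,1)
3. W2 LOAD -> counter=2 r=(0,2) succ=(0,0) retry=(1,1)
4. W2 CAS -> counter=3 r=(0,2) succ=(0,1) retry=(1,1)
5. W2 LOAD -> counter=3 r=(0,3) succ=(0,1) retry=(1,1)
6. W2 CAS -> counter=4 r=(0,3) succ=(0,2) retry=(1,1)

counter=4 r=(0,3) succ=(0,2) retry=(1,1)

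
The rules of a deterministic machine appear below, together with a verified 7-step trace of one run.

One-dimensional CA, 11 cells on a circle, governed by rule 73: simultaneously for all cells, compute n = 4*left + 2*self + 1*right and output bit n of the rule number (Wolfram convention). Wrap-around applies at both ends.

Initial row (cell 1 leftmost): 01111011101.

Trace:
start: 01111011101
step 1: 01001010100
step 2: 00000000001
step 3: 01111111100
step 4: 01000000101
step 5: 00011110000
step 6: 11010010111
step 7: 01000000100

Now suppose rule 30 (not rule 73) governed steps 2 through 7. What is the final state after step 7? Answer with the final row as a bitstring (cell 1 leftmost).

(re-executing steps 2..7 under rule 30; state before step 2: 01001010100)
step 2: 11111010110
step 3: 10000010100
step 4: 11000110111
step 5: 00101100100
step 6: 01101011110
step 7: 11001010001

11001010001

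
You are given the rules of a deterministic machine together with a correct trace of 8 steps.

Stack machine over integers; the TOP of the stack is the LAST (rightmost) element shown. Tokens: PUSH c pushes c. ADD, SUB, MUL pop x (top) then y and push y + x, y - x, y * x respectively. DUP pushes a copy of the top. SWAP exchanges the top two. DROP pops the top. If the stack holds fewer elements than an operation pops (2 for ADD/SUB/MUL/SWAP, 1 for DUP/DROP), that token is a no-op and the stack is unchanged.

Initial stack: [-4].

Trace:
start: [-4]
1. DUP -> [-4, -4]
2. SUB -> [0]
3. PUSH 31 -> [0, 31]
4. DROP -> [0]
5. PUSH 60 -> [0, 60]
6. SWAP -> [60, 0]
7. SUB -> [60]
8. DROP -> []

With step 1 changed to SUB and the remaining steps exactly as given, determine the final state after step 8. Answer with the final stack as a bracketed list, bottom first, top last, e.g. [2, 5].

(re-executing from step 1 with the substitution; state before step 1: [-4])
1. SUB -> [-4]
2. SUB -> [-4]
3. PUSH 31 -> [-4, 31]
4. DROP -> [-4]
5. PUSH 60 -> [-4, 60]
6. SWAP -> [60, -4]
7. SUB -> [64]
8. DROP -> []

[]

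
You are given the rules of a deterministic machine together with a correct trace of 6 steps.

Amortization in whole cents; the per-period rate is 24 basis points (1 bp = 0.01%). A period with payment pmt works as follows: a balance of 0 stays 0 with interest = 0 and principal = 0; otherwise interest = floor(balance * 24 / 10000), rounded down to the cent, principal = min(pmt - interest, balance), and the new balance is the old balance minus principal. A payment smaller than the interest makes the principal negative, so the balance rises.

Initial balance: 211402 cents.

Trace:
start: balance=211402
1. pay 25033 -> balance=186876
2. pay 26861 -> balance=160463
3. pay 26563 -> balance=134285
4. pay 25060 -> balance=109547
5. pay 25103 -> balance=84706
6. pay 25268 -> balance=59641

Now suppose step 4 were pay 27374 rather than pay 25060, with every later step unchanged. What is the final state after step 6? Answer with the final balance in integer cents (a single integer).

(re-executing from step 4 with the substitution; state before step 4: balance=134285)
4. pay 27374 -> balance=107233
5. pay 25103 -> balance=82387
6. pay 25268 -> balance=57316

57316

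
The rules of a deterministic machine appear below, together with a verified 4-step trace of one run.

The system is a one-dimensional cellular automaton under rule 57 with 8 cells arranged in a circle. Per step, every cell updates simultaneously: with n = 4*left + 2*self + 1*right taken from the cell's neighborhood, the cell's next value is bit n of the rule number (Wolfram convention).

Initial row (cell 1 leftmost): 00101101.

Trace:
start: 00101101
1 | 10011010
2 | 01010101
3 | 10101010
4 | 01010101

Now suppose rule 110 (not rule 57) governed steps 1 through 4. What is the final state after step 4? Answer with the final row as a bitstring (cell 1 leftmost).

(re-executing steps 1..4 under rule 110; state before step 1: 00101101)
1 | 01111111
2 | 11000001
3 | 01000011
4 | 11000111

11000111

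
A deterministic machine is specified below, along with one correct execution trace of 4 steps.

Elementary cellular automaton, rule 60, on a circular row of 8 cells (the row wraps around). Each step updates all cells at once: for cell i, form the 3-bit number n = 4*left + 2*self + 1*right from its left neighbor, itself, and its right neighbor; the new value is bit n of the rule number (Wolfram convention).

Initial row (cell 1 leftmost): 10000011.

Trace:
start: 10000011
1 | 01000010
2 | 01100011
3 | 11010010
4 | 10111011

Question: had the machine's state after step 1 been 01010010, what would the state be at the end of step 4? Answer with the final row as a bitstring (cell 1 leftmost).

10100101

state after step 1 := 01010010
2 | 01111011
3 | 11000110
4 | 10100101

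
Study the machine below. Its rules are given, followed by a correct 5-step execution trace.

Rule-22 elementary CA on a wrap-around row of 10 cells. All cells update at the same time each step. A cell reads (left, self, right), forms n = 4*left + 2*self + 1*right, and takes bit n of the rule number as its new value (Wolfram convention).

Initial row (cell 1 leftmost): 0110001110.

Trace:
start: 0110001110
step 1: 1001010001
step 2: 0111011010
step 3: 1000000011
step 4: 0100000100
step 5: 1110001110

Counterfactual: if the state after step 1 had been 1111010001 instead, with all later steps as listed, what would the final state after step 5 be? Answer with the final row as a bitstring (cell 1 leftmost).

state after step 1 := 1111010001
step 2: 0000011010
step 3: 0000100011
step 4: 1001110100
step 5: 1110000111

1110000111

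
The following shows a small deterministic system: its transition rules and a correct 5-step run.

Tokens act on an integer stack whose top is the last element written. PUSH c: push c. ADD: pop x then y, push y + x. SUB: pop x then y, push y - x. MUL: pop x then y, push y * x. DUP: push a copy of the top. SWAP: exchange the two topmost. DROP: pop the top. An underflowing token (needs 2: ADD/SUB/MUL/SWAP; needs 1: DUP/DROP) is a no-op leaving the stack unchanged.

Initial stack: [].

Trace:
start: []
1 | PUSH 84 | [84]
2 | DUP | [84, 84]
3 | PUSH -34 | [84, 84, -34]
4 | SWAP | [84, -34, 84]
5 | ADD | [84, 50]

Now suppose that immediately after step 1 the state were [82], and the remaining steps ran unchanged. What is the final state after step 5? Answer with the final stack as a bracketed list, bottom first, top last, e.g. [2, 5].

state after step 1 := [82]
2 | DUP | [82, 82]
3 | PUSH -34 | [82, 82, -34]
4 | SWAP | [82, -34, 82]
5 | ADD | [82, 48]

[82, 48]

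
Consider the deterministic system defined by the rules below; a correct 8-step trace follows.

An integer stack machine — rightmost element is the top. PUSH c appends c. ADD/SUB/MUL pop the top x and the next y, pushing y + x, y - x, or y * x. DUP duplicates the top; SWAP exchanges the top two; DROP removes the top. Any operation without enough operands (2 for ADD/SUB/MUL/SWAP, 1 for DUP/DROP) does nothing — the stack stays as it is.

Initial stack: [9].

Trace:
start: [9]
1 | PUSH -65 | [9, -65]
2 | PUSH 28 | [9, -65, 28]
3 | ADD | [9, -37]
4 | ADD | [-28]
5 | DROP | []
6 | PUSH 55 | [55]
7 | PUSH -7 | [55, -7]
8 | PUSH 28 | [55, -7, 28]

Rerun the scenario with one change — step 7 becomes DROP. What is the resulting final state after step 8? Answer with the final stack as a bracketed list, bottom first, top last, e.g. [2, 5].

[28]

(re-executing from step 7 with the substitution; state before step 7: [55])
7 | DROP | []
8 | PUSH 28 | [28]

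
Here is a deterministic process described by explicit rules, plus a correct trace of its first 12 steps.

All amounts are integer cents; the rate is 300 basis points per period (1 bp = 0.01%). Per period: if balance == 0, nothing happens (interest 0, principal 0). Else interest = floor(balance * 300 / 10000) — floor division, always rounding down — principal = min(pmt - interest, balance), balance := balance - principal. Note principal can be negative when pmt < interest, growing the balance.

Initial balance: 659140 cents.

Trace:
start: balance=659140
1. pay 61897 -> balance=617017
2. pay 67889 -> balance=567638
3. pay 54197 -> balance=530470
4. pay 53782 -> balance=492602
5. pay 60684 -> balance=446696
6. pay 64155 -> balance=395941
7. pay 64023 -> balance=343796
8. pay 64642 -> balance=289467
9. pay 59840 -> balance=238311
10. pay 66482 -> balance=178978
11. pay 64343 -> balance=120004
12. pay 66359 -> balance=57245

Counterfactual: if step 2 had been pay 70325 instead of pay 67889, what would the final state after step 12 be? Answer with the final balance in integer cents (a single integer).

53968

(re-executing from step 2 with the substitution; state before step 2: balance=617017)
2. pay 70325 -> balance=565202
3. pay 54197 -> balance=527961
4. pay 53782 -> balance=490017
5. pay 60684 -> balance=444033
6. pay 64155 -> balance=393198
7. pay 64023 -> balance=340970
8. pay 64642 -> balance=286557
9. pay 59840 -> balance=235313
10. pay 66482 -> balance=175890
11. pay 64343 -> balance=116823
12. pay 66359 -> balance=53968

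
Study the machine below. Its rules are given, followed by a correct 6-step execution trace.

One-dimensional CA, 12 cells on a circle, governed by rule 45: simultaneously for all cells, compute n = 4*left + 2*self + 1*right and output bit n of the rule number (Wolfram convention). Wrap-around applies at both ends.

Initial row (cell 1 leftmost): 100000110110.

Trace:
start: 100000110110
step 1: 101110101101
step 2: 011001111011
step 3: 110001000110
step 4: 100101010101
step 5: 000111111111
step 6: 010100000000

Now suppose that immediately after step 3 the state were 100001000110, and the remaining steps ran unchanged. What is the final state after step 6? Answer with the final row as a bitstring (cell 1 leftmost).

state after step 3 := 100001000110
step 4: 101101010101
step 5: 011011111111
step 6: 110110000000

110110000000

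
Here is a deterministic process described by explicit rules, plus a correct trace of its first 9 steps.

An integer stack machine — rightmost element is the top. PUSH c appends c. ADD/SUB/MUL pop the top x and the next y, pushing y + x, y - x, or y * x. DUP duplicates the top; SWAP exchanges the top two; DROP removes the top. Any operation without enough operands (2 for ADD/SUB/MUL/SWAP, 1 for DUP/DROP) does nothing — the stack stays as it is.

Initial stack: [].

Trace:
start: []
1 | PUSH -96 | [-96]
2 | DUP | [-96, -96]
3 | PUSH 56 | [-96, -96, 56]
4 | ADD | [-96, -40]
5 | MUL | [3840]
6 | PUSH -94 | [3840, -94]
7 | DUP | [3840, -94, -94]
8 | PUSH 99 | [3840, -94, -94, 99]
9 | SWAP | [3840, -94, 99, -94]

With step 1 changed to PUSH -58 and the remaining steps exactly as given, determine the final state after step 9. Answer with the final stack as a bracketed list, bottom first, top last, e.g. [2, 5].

[116, -94, 99, -94]

(re-executing from step 1 with the substitution; state before step 1: [])
1 | PUSH -58 | [-58]
2 | DUP | [-58, -58]
3 | PUSH 56 | [-58, -58, 56]
4 | ADD | [-58, -2]
5 | MUL | [116]
6 | PUSH -94 | [116, -94]
7 | DUP | [116, -94, -94]
8 | PUSH 99 | [116, -94, -94, 99]
9 | SWAP | [116, -94, 99, -94]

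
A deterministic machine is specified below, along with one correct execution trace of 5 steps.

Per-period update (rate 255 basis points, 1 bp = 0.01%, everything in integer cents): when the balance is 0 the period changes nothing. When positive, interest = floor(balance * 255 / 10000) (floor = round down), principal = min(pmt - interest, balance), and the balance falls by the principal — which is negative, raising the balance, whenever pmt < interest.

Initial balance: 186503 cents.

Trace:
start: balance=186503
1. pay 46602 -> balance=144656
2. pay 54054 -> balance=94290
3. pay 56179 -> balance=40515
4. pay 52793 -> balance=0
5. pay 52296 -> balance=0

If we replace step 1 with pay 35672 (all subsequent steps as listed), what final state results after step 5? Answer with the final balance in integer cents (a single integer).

(re-executing from step 1 with the substitution; state before step 1: balance=186503)
1. pay 35672 -> balance=155586
2. pay 54054 -> balance=105499
3. pay 56179 -> balance=52010
4. pay 52793 -> balance=543
5. pay 52296 -> balance=0

0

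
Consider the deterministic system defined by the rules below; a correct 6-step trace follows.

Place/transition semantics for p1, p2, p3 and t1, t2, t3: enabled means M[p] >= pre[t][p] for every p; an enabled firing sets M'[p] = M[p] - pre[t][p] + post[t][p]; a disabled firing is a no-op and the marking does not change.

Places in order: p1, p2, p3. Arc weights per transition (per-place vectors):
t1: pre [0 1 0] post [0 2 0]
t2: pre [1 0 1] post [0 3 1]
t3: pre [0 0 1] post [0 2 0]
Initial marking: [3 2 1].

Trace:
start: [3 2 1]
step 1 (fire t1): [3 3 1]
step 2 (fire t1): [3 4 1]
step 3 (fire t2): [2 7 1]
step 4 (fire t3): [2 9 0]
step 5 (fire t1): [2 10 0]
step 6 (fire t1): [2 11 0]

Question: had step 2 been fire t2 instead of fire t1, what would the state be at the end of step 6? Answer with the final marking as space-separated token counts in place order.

(re-executing from step 2 with the substitution; state before step 2: [3 3 1])
step 2 (fire t2): [2 6 1]
step 3 (fire t2): [1 9 1]
step 4 (fire t3): [1 11 0]
step 5 (fire t1): [1 12 0]
step 6 (fire t1): [1 13 0]

1 13 0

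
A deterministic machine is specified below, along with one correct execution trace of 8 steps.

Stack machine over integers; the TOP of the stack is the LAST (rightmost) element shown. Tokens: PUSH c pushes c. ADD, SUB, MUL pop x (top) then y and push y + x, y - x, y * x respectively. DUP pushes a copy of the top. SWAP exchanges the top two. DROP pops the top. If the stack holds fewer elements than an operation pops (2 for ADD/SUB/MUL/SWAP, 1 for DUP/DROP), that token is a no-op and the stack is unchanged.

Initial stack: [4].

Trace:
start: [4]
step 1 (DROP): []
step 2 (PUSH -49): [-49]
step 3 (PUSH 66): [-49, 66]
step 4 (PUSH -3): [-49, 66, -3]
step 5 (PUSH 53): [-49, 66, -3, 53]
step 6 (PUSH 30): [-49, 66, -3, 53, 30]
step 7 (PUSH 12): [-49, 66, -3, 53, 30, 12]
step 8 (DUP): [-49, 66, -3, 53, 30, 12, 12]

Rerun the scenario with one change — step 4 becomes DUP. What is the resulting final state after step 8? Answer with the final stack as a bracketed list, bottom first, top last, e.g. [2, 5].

(re-executing from step 4 with the substitution; state before step 4: [-49, 66])
step 4 (DUP): [-49, 66, 66]
step 5 (PUSH 53): [-49, 66, 66, 53]
step 6 (PUSH 30): [-49, 66, 66, 53, 30]
step 7 (PUSH 12): [-49, 66, 66, 53, 30, 12]
step 8 (DUP): [-49, 66, 66, 53, 30, 12, 12]

[-49, 66, 66, 53, 30, 12, 12]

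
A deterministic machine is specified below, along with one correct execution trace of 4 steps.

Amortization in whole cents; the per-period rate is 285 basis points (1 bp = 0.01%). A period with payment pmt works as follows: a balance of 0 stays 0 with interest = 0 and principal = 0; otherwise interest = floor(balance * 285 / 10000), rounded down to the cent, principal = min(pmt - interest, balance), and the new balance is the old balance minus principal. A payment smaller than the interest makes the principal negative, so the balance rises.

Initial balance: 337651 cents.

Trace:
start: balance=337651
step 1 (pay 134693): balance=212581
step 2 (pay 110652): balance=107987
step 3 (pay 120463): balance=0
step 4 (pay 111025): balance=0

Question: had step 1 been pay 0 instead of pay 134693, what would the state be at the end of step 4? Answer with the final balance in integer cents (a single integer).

(re-executing from step 1 with the substitution; state before step 1: balance=337651)
step 1 (pay 0): balance=347274
step 2 (pay 110652): balance=246519
step 3 (pay 120463): balance=133081
step 4 (pay 111025): balance=25848

25848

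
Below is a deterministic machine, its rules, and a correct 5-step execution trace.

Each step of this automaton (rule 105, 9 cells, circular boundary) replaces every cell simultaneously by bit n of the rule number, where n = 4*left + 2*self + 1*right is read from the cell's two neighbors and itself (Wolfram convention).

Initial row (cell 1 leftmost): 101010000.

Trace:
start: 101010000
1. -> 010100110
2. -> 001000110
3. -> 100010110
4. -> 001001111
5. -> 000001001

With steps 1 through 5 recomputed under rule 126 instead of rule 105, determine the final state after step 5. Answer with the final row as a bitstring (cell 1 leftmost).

(re-executing steps 1..5 under rule 126; state before step 1: 101010000)
1. -> 111111001
2. -> 000001111
3. -> 100011001
4. -> 110111111
5. -> 011100000

011100000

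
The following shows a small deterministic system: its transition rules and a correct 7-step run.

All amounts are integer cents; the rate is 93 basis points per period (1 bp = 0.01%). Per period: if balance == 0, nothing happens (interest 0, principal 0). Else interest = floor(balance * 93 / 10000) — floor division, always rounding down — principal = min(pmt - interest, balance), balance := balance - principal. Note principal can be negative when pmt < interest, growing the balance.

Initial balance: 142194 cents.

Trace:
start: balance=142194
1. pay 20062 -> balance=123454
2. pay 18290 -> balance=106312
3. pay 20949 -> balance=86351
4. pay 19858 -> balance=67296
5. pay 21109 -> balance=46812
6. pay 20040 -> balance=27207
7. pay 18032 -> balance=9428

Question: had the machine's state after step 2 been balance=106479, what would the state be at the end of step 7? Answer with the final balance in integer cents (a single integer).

9602

state after step 2 := balance=106479
3. pay 20949 -> balance=86520
4. pay 19858 -> balance=67466
5. pay 21109 -> balance=46984
6. pay 20040 -> balance=27380
7. pay 18032 -> balance=9602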